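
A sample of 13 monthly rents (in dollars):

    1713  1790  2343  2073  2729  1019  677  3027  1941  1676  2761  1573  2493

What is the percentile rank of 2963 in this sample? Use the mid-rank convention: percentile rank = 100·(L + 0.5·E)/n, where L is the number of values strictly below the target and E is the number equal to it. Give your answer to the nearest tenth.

Sorted: 677, 1019, 1573, 1676, 1713, 1790, 1941, 2073, 2343, 2493, 2729, 2761, 3027.
Count below 2963: L = 12; count equal: E = 0; n = 13.
Percentile rank = 100·(12 + 0.5·0)/13 = 100·12/13 = 92.31.

92.3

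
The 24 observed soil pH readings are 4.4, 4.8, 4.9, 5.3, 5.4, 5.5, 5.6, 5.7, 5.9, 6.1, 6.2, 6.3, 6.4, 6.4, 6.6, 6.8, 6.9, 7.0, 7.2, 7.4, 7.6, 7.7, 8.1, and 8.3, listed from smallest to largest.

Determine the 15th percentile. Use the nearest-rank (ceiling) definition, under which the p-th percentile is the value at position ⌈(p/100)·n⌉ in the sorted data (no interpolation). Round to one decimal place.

5.3

n = 24.
Position = ⌈15/100 · 24⌉ = ⌈3.6⌉ = 4.
The value at rank 4 is 5.3.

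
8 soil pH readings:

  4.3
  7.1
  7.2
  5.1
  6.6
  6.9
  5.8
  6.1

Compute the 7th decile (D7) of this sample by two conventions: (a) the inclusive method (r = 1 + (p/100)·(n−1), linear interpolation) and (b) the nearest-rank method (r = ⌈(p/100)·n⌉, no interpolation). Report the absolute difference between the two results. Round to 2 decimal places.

0.03

Sorted: 4.3, 5.1, 5.8, 6.1, 6.6, 6.9, 7.1, 7.2.
n = 8.
(a) r = 5.9; between ranks 5 (6.6) and 6 (6.9): 6.87.
(b) the nearest-rank method: rank 6 → 6.9.
|6.87 − 6.9| = 0.03.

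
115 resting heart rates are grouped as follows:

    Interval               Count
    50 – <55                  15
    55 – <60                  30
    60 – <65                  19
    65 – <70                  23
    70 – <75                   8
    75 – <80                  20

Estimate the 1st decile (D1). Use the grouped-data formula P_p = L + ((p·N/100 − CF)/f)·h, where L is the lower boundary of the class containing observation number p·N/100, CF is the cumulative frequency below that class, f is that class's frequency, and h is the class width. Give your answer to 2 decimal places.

53.83

N = 115; target position k = 10/100 · 115 = 11.5.
Cumulative frequencies: 15, 45, 64, 87, 95, 115.
Observation 11.5 falls in the class 50 – <55.
L = 50, CF = 0, f = 15, h = 5.
P10 = 50 + ((11.5 − 0)/15)·5 = 50 + 3.83333 = 53.8333.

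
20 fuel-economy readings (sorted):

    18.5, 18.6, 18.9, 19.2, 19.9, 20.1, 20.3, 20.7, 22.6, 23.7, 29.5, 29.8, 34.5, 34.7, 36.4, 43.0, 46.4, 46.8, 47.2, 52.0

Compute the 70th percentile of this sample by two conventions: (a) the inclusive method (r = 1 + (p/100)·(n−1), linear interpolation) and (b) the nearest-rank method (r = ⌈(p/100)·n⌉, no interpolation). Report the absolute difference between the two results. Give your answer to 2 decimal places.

0.51

n = 20.
(a) r = 14.3; between ranks 14 (34.7) and 15 (36.4): 35.21.
(b) the nearest-rank method: rank 14 → 34.7.
|35.21 − 34.7| = 0.51.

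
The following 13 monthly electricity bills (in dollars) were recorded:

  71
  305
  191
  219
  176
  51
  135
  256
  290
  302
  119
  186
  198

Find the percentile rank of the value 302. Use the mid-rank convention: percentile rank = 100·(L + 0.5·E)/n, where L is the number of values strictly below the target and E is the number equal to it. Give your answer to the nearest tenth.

Sorted: 51, 71, 119, 135, 176, 186, 191, 198, 219, 256, 290, 302, 305.
Count below 302: L = 11; count equal: E = 1; n = 13.
Percentile rank = 100·(11 + 0.5·1)/13 = 100·11.5/13 = 88.46.

88.5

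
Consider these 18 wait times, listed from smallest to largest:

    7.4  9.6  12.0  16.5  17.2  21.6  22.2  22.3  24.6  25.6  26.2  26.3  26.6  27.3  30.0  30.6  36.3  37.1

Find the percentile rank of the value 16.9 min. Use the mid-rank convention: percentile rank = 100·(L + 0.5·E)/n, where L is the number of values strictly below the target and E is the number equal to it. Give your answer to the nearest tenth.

Count below 16.9: L = 4; count equal: E = 0; n = 18.
Percentile rank = 100·(4 + 0.5·0)/18 = 100·4/18 = 22.22.

22.2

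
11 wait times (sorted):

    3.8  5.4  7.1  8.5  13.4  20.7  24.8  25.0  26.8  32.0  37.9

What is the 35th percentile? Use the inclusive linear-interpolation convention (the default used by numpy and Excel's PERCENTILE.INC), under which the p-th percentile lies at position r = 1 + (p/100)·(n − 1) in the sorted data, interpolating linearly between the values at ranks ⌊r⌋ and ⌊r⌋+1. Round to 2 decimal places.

n = 11.
r = 1 + (35/100)·(11 − 1) = 1 + 3.5 = 4.5.
Rank 4 is 8.5 and rank 5 is 13.4.
Interpolate: 8.5 + 0.5·(13.4 − 8.5) = 8.5 + 0.5·4.9 = 10.95.

10.95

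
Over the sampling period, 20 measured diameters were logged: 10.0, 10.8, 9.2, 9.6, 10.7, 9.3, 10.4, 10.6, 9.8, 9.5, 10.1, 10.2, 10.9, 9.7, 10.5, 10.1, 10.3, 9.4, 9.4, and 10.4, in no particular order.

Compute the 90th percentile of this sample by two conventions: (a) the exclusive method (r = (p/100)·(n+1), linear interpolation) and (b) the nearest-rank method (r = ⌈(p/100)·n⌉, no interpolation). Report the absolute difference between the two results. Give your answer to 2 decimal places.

Sorted: 9.2, 9.3, 9.4, 9.4, 9.5, 9.6, 9.7, 9.8, 10.0, 10.1, 10.1, 10.2, 10.3, 10.4, 10.4, 10.5, 10.6, 10.7, 10.8, 10.9.
n = 20.
(a) r = 18.9; between ranks 18 (10.7) and 19 (10.8): 10.79.
(b) the nearest-rank method: rank 18 → 10.7.
|10.79 − 10.7| = 0.09.

0.09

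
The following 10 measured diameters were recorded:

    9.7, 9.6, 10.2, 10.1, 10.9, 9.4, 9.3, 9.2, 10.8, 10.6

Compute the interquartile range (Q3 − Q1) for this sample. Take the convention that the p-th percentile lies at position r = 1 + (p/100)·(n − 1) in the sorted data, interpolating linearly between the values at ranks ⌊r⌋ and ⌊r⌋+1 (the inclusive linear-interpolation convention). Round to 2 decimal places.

Sorted: 9.2, 9.3, 9.4, 9.6, 9.7, 10.1, 10.2, 10.6, 10.8, 10.9.
n = 10.
P25: r = 3.25; ranks 3–4 are 9.4, 9.6; interpolating gives 9.45.
P75: r = 7.75; ranks 7–8 are 10.2, 10.6; interpolating gives 10.5.
Difference: 10.5 − 9.45 = 1.05.

1.05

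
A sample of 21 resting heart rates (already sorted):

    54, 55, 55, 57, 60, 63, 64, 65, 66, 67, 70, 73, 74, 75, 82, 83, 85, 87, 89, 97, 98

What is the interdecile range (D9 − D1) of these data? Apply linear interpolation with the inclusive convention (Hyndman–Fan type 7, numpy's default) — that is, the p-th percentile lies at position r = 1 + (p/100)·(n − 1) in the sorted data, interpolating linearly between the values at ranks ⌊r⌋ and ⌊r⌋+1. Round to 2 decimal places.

34.00

n = 21.
P10: r = 3 (integer) → 55.
P90: r = 19 (integer) → 89.
Difference: 89 − 55 = 34.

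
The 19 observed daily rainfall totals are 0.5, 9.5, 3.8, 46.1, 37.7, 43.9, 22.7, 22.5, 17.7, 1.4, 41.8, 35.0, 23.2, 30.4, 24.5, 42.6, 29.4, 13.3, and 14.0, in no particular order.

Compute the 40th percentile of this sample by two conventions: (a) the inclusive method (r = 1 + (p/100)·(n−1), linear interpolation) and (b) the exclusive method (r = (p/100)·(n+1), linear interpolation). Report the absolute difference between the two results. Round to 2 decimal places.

Sorted: 0.5, 1.4, 3.8, 9.5, 13.3, 14.0, 17.7, 22.5, 22.7, 23.2, 24.5, 29.4, 30.4, 35.0, 37.7, 41.8, 42.6, 43.9, 46.1.
n = 19.
(a) r = 8.2; between ranks 8 (22.5) and 9 (22.7): 22.54.
(b) r = 8 → value at rank 8 = 22.5.
|22.54 − 22.5| = 0.04.

0.04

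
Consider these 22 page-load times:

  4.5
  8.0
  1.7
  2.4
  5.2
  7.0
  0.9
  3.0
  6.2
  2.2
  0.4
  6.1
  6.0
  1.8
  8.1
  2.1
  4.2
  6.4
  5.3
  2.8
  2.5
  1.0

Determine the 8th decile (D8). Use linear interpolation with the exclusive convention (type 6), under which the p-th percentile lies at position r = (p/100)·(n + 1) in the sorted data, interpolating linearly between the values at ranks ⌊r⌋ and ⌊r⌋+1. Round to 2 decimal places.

6.28

Sorted: 0.4, 0.9, 1.0, 1.7, 1.8, 2.1, 2.2, 2.4, 2.5, 2.8, 3.0, 4.2, 4.5, 5.2, 5.3, 6.0, 6.1, 6.2, 6.4, 7.0, 8.0, 8.1.
n = 22.
r = (80/100)·(22 + 1) = 18.4.
Rank 18 is 6.2 and rank 19 is 6.4.
Interpolate: 6.2 + 0.4·(6.4 − 6.2) = 6.2 + 0.4·0.2 = 6.28.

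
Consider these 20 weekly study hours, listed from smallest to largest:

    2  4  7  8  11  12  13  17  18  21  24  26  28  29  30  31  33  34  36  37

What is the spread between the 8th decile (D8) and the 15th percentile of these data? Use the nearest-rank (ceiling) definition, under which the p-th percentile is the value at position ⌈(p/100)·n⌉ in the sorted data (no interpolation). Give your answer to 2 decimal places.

n = 20.
P15: rank ⌈15/100·20⌉ = 3 → 7.
P80: rank ⌈80/100·20⌉ = 16 → 31.
Difference: 31 − 7 = 24.

24.00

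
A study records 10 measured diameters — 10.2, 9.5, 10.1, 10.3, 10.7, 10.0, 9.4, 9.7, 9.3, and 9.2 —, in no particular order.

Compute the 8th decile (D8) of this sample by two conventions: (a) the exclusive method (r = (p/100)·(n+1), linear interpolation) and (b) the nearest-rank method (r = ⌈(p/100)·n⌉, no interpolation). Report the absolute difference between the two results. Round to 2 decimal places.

Sorted: 9.2, 9.3, 9.4, 9.5, 9.7, 10.0, 10.1, 10.2, 10.3, 10.7.
n = 10.
(a) r = 8.8; between ranks 8 (10.2) and 9 (10.3): 10.28.
(b) the nearest-rank method: rank 8 → 10.2.
|10.28 − 10.2| = 0.08.

0.08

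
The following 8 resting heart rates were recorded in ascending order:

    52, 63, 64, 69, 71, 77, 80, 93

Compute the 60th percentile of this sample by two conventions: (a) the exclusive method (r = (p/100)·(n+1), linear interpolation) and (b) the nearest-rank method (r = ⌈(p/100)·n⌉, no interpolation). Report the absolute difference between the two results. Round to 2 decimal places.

2.40

n = 8.
(a) r = 5.4; between ranks 5 (71) and 6 (77): 73.4.
(b) the nearest-rank method: rank 5 → 71.
|73.4 − 71| = 2.4.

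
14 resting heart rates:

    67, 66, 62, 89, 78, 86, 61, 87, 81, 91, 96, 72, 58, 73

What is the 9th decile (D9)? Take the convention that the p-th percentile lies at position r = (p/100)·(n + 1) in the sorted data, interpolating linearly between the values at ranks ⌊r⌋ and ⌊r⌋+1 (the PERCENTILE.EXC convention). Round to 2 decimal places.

Sorted: 58, 61, 62, 66, 67, 72, 73, 78, 81, 86, 87, 89, 91, 96.
n = 14.
r = (90/100)·(14 + 1) = 13.5.
Rank 13 is 91 and rank 14 is 96.
Interpolate: 91 + 0.5·(96 − 91) = 91 + 0.5·5 = 93.5.

93.50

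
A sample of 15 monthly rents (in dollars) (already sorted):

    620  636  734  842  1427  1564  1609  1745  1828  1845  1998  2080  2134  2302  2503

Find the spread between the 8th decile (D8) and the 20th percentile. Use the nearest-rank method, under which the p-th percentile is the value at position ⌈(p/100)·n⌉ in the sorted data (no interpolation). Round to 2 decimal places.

1346.00

n = 15.
P20: rank ⌈20/100·15⌉ = 3 → 734.
P80: rank ⌈80/100·15⌉ = 12 → 2080.
Difference: 2080 − 734 = 1346.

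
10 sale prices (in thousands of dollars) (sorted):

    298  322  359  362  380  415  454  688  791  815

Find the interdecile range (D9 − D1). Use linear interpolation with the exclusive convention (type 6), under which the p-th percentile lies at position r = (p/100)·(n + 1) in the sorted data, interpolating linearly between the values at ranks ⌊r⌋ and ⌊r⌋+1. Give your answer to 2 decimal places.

n = 10.
P10: r = 1.1; ranks 1–2 are 298, 322; interpolating gives 300.4.
P90: r = 9.9; ranks 9–10 are 791, 815; interpolating gives 812.6.
Difference: 812.6 − 300.4 = 512.2.

512.20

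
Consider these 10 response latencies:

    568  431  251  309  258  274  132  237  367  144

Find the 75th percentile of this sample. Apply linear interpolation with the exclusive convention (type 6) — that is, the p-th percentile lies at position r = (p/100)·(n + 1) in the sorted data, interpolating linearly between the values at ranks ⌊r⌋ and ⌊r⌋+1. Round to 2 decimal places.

383.00

Sorted: 132, 144, 237, 251, 258, 274, 309, 367, 431, 568.
n = 10.
r = (75/100)·(10 + 1) = 8.25.
Rank 8 is 367 and rank 9 is 431.
Interpolate: 367 + 0.25·(431 − 367) = 367 + 0.25·64 = 383.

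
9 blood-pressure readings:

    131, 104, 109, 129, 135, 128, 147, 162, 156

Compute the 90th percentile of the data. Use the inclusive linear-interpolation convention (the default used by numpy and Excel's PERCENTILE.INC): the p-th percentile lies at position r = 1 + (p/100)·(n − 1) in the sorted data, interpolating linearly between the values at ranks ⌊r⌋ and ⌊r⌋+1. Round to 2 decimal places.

Sorted: 104, 109, 128, 129, 131, 135, 147, 156, 162.
n = 9.
r = 1 + (90/100)·(9 − 1) = 1 + 7.2 = 8.2.
Rank 8 is 156 and rank 9 is 162.
Interpolate: 156 + 0.2·(162 − 156) = 156 + 0.2·6 = 157.2.

157.20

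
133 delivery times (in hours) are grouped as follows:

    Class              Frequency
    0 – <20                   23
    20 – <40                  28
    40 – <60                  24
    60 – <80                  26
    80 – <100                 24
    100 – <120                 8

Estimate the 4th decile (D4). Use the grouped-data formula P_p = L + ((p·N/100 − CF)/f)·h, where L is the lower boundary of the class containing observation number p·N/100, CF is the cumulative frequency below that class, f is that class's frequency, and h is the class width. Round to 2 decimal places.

41.83

N = 133; target position k = 40/100 · 133 = 53.2.
Cumulative frequencies: 23, 51, 75, 101, 125, 133.
Observation 53.2 falls in the class 40 – <60.
L = 40, CF = 51, f = 24, h = 20.
P40 = 40 + ((53.2 − 51)/24)·20 = 40 + 1.83333 = 41.8333.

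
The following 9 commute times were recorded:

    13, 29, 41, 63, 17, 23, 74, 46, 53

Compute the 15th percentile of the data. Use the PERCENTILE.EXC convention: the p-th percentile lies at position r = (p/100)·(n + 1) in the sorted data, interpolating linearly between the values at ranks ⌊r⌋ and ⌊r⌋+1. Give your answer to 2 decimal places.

15.00

Sorted: 13, 17, 23, 29, 41, 46, 53, 63, 74.
n = 9.
r = (15/100)·(9 + 1) = 1.5.
Rank 1 is 13 and rank 2 is 17.
Interpolate: 13 + 0.5·(17 − 13) = 13 + 0.5·4 = 15.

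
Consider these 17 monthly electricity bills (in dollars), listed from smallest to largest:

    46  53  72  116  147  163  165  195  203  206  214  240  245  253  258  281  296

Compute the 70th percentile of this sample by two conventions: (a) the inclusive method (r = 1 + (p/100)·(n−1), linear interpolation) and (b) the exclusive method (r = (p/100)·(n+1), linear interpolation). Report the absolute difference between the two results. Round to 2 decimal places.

n = 17.
(a) r = 12.2; between ranks 12 (240) and 13 (245): 241.
(b) r = 12.6; between ranks 12 (240) and 13 (245): 243.
|241 − 243| = 2.

2.00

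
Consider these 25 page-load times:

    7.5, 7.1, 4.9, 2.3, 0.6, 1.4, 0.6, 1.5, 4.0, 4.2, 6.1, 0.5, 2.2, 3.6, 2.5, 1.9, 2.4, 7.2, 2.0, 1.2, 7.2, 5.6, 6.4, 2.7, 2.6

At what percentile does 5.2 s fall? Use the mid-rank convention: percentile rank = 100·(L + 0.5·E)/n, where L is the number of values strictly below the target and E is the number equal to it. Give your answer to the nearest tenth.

72.0

Sorted: 0.5, 0.6, 0.6, 1.2, 1.4, 1.5, 1.9, 2.0, 2.2, 2.3, 2.4, 2.5, 2.6, 2.7, 3.6, 4.0, 4.2, 4.9, 5.6, 6.1, 6.4, 7.1, 7.2, 7.2, 7.5.
Count below 5.2: L = 18; count equal: E = 0; n = 25.
Percentile rank = 100·(18 + 0.5·0)/25 = 100·18/25 = 72.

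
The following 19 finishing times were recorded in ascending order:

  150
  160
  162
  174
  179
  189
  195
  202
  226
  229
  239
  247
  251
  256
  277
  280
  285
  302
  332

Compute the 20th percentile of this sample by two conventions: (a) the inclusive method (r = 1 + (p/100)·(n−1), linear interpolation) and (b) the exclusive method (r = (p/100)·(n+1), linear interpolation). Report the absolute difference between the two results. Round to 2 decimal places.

3.00

n = 19.
(a) r = 4.6; between ranks 4 (174) and 5 (179): 177.
(b) r = 4 → value at rank 4 = 174.
|177 − 174| = 3.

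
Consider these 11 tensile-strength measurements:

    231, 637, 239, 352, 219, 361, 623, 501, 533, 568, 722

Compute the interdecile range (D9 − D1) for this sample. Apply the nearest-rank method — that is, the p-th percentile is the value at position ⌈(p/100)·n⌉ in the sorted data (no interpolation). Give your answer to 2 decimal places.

Sorted: 219, 231, 239, 352, 361, 501, 533, 568, 623, 637, 722.
n = 11.
P10: rank ⌈10/100·11⌉ = 2 → 231.
P90: rank ⌈90/100·11⌉ = 10 → 637.
Difference: 637 − 231 = 406.

406.00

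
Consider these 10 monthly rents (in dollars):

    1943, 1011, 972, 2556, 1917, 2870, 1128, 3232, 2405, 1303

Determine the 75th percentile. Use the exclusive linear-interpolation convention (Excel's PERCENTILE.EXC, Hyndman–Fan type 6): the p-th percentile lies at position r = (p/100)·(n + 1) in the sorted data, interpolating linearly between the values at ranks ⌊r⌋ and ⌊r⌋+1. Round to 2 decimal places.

2634.50

Sorted: 972, 1011, 1128, 1303, 1917, 1943, 2405, 2556, 2870, 3232.
n = 10.
r = (75/100)·(10 + 1) = 8.25.
Rank 8 is 2556 and rank 9 is 2870.
Interpolate: 2556 + 0.25·(2870 − 2556) = 2556 + 0.25·314 = 2634.5.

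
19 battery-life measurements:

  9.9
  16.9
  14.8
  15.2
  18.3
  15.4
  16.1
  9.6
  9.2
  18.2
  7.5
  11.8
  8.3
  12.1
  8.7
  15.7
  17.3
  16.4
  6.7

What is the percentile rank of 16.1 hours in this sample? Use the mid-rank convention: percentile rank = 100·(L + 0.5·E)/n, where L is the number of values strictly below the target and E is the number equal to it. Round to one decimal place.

Sorted: 6.7, 7.5, 8.3, 8.7, 9.2, 9.6, 9.9, 11.8, 12.1, 14.8, 15.2, 15.4, 15.7, 16.1, 16.4, 16.9, 17.3, 18.2, 18.3.
Count below 16.1: L = 13; count equal: E = 1; n = 19.
Percentile rank = 100·(13 + 0.5·1)/19 = 100·13.5/19 = 71.05.

71.1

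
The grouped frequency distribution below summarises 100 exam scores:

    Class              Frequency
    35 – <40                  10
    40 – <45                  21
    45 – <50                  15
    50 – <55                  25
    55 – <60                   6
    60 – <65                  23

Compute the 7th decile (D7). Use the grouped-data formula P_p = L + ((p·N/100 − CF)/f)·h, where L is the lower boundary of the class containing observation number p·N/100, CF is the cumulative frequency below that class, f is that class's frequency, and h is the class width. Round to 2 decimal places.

54.80

N = 100; target position k = 70/100 · 100 = 70.
Cumulative frequencies: 10, 31, 46, 71, 77, 100.
Observation 70 falls in the class 50 – <55.
L = 50, CF = 46, f = 25, h = 5.
P70 = 50 + ((70 − 46)/25)·5 = 50 + 4.8 = 54.8.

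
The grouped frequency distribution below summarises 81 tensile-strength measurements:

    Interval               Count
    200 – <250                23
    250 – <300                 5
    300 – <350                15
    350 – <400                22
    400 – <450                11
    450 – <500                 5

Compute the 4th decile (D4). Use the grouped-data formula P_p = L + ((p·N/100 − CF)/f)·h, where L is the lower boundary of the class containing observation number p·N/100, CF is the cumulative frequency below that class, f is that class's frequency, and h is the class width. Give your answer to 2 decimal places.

N = 81; target position k = 40/100 · 81 = 32.4.
Cumulative frequencies: 23, 28, 43, 65, 76, 81.
Observation 32.4 falls in the class 300 – <350.
L = 300, CF = 28, f = 15, h = 50.
P40 = 300 + ((32.4 − 28)/15)·50 = 300 + 14.6667 = 314.667.

314.67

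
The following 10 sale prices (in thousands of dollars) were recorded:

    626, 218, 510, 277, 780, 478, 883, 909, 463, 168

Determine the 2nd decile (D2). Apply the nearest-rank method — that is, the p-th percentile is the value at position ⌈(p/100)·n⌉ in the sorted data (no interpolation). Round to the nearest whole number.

Sorted: 168, 218, 277, 463, 478, 510, 626, 780, 883, 909.
n = 10.
Position = ⌈20/100 · 10⌉ = ⌈2⌉ = 2.
The value at rank 2 is 218.

218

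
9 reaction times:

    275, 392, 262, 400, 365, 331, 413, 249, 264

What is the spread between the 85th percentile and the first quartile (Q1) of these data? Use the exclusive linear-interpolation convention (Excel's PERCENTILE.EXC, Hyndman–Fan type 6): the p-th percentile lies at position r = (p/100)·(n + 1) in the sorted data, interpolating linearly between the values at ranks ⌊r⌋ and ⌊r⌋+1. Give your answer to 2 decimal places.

143.50

Sorted: 249, 262, 264, 275, 331, 365, 392, 400, 413.
n = 9.
P25: r = 2.5; ranks 2–3 are 262, 264; interpolating gives 263.
P85: r = 8.5; ranks 8–9 are 400, 413; interpolating gives 406.5.
Difference: 406.5 − 263 = 143.5.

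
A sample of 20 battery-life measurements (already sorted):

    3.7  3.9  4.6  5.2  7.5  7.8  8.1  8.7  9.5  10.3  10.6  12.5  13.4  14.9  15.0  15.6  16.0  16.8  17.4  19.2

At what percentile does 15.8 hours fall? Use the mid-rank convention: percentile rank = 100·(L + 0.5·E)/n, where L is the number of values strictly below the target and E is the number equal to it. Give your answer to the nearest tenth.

Count below 15.8: L = 16; count equal: E = 0; n = 20.
Percentile rank = 100·(16 + 0.5·0)/20 = 100·16/20 = 80.

80.0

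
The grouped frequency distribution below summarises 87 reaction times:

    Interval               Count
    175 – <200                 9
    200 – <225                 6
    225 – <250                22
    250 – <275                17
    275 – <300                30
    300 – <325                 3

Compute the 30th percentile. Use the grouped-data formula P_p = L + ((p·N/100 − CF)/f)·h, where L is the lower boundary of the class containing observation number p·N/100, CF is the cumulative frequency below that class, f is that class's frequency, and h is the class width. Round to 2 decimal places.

N = 87; target position k = 30/100 · 87 = 26.1.
Cumulative frequencies: 9, 15, 37, 54, 84, 87.
Observation 26.1 falls in the class 225 – <250.
L = 225, CF = 15, f = 22, h = 25.
P30 = 225 + ((26.1 − 15)/22)·25 = 225 + 12.6136 = 237.614.

237.61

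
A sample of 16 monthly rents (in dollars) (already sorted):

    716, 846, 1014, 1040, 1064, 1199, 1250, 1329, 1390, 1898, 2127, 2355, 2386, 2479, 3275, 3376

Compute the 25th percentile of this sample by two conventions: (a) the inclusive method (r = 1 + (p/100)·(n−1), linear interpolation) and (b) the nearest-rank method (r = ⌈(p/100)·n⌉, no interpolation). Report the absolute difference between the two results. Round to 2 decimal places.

n = 16.
(a) r = 4.75; between ranks 4 (1040) and 5 (1064): 1058.
(b) the nearest-rank method: rank 4 → 1040.
|1058 − 1040| = 18.

18.00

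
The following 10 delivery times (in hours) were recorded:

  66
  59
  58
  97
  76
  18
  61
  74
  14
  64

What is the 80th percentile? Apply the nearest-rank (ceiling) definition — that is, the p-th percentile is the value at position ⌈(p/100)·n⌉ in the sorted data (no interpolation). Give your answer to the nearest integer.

Sorted: 14, 18, 58, 59, 61, 64, 66, 74, 76, 97.
n = 10.
Position = ⌈80/100 · 10⌉ = ⌈8⌉ = 8.
The value at rank 8 is 74.

74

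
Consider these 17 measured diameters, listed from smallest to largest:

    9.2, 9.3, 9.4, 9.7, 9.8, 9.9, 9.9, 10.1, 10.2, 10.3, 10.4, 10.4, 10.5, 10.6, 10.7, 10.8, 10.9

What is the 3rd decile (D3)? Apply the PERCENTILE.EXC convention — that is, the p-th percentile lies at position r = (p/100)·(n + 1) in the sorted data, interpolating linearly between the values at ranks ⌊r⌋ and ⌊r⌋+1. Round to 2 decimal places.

n = 17.
r = (30/100)·(17 + 1) = 5.4.
Rank 5 is 9.8 and rank 6 is 9.9.
Interpolate: 9.8 + 0.4·(9.9 − 9.8) = 9.8 + 0.4·0.1 = 9.84.

9.84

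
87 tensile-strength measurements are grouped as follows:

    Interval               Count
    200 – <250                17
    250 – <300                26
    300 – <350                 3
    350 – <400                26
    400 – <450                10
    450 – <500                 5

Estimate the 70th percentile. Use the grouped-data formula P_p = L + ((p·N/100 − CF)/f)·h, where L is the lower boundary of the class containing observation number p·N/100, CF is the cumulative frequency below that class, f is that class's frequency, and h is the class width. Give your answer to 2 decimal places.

378.65

N = 87; target position k = 70/100 · 87 = 60.9.
Cumulative frequencies: 17, 43, 46, 72, 82, 87.
Observation 60.9 falls in the class 350 – <400.
L = 350, CF = 46, f = 26, h = 50.
P70 = 350 + ((60.9 − 46)/26)·50 = 350 + 28.6538 = 378.654.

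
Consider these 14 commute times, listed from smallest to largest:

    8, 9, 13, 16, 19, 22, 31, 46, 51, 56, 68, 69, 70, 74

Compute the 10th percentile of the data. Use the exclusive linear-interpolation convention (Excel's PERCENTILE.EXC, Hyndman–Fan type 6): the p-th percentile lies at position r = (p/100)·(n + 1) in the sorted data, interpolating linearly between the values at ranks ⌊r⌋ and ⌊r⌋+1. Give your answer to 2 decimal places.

n = 14.
r = (10/100)·(14 + 1) = 1.5.
Rank 1 is 8 and rank 2 is 9.
Interpolate: 8 + 0.5·(9 − 8) = 8 + 0.5·1 = 8.5.

8.50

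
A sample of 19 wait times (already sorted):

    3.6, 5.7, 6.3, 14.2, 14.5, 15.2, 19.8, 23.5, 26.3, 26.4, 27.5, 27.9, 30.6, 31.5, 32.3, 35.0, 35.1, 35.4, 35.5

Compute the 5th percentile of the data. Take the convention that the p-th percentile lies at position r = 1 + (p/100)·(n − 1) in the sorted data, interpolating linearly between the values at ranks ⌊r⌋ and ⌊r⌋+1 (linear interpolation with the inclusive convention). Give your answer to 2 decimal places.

n = 19.
r = 1 + (5/100)·(19 − 1) = 1 + 0.9 = 1.9.
Rank 1 is 3.6 and rank 2 is 5.7.
Interpolate: 3.6 + 0.9·(5.7 − 3.6) = 3.6 + 0.9·2.1 = 5.49.

5.49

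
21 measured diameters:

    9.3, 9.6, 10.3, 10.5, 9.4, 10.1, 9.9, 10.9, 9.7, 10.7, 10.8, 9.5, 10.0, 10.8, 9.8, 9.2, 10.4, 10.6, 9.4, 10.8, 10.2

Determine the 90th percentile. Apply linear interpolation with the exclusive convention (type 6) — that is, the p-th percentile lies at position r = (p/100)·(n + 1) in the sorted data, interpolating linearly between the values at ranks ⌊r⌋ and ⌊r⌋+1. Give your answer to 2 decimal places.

Sorted: 9.2, 9.3, 9.4, 9.4, 9.5, 9.6, 9.7, 9.8, 9.9, 10.0, 10.1, 10.2, 10.3, 10.4, 10.5, 10.6, 10.7, 10.8, 10.8, 10.8, 10.9.
n = 21.
r = (90/100)·(21 + 1) = 19.8.
Rank 19 is 10.8 and rank 20 is 10.8.
Interpolate: 10.8 + 0.8·(10.8 − 10.8) = 10.8 + 0.8·0 = 10.8.

10.80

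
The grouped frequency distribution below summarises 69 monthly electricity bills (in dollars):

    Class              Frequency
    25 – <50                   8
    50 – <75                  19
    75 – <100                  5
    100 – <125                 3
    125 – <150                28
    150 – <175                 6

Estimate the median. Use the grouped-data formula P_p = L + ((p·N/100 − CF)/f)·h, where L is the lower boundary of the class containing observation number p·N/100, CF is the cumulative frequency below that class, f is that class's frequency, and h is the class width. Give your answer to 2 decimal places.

120.83

N = 69; target position k = 50/100 · 69 = 34.5.
Cumulative frequencies: 8, 27, 32, 35, 63, 69.
Observation 34.5 falls in the class 100 – <125.
L = 100, CF = 32, f = 3, h = 25.
P50 = 100 + ((34.5 − 32)/3)·25 = 100 + 20.8333 = 120.833.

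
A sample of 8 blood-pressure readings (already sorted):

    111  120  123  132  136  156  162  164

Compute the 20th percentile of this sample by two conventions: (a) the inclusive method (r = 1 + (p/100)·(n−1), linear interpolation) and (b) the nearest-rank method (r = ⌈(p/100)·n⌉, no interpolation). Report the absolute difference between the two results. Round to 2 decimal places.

1.20

n = 8.
(a) r = 2.4; between ranks 2 (120) and 3 (123): 121.2.
(b) the nearest-rank method: rank 2 → 120.
|121.2 − 120| = 1.2.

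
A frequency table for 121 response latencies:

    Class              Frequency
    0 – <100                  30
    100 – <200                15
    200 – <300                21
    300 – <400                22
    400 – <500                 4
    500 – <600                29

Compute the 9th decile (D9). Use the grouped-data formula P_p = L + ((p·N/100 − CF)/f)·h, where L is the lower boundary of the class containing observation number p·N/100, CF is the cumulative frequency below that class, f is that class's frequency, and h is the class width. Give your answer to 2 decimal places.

N = 121; target position k = 90/100 · 121 = 108.9.
Cumulative frequencies: 30, 45, 66, 88, 92, 121.
Observation 108.9 falls in the class 500 – <600.
L = 500, CF = 92, f = 29, h = 100.
P90 = 500 + ((108.9 − 92)/29)·100 = 500 + 58.2759 = 558.276.

558.28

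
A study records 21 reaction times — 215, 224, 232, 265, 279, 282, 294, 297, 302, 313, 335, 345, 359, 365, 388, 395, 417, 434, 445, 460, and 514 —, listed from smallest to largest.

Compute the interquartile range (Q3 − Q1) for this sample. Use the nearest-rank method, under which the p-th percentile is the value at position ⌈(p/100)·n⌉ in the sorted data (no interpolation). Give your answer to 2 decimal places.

n = 21.
P25: rank ⌈25/100·21⌉ = 6 → 282.
P75: rank ⌈75/100·21⌉ = 16 → 395.
Difference: 395 − 282 = 113.

113.00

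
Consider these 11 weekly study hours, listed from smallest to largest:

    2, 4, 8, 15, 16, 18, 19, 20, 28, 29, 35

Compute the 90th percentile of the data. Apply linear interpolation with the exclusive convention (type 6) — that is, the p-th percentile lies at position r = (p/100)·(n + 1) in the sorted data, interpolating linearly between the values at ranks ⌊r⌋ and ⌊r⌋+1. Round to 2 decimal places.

33.80

n = 11.
r = (90/100)·(11 + 1) = 10.8.
Rank 10 is 29 and rank 11 is 35.
Interpolate: 29 + 0.8·(35 − 29) = 29 + 0.8·6 = 33.8.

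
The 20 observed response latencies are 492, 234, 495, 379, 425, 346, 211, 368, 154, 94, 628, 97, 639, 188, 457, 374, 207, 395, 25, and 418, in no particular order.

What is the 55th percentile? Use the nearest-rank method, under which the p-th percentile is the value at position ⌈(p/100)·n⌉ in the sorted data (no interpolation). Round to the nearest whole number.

374

Sorted: 25, 94, 97, 154, 188, 207, 211, 234, 346, 368, 374, 379, 395, 418, 425, 457, 492, 495, 628, 639.
n = 20.
Position = ⌈55/100 · 20⌉ = ⌈11⌉ = 11.
The value at rank 11 is 374.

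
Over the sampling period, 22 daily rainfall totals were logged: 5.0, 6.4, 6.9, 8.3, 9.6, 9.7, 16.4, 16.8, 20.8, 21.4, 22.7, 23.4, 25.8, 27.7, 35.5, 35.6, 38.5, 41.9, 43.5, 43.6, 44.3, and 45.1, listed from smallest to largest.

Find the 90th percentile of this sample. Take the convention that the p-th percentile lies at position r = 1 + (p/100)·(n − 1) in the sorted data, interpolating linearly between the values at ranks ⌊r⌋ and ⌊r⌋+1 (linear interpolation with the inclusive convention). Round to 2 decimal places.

43.59

n = 22.
r = 1 + (90/100)·(22 − 1) = 1 + 18.9 = 19.9.
Rank 19 is 43.5 and rank 20 is 43.6.
Interpolate: 43.5 + 0.9·(43.6 − 43.5) = 43.5 + 0.9·0.1 = 43.59.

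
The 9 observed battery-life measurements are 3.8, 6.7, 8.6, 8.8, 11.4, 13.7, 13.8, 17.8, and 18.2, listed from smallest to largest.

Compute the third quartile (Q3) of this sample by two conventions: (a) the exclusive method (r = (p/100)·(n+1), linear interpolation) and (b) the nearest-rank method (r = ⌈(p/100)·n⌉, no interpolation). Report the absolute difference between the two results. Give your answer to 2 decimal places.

2.00

n = 9.
(a) r = 7.5; between ranks 7 (13.8) and 8 (17.8): 15.8.
(b) the nearest-rank method: rank 7 → 13.8.
|15.8 − 13.8| = 2.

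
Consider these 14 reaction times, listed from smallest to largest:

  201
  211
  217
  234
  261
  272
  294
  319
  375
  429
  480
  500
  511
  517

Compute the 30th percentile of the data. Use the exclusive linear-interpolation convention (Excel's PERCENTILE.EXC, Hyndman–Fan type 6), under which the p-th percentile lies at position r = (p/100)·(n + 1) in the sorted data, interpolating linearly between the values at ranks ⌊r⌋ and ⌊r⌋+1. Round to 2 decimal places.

247.50

n = 14.
r = (30/100)·(14 + 1) = 4.5.
Rank 4 is 234 and rank 5 is 261.
Interpolate: 234 + 0.5·(261 − 234) = 234 + 0.5·27 = 247.5.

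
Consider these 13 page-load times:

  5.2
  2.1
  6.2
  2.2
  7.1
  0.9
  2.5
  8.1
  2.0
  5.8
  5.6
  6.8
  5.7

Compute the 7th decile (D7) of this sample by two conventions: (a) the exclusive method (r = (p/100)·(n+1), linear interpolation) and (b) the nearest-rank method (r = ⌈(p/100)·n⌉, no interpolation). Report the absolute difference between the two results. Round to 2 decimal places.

Sorted: 0.9, 2.0, 2.1, 2.2, 2.5, 5.2, 5.6, 5.7, 5.8, 6.2, 6.8, 7.1, 8.1.
n = 13.
(a) r = 9.8; between ranks 9 (5.8) and 10 (6.2): 6.12.
(b) the nearest-rank method: rank 10 → 6.2.
|6.12 − 6.2| = 0.08.

0.08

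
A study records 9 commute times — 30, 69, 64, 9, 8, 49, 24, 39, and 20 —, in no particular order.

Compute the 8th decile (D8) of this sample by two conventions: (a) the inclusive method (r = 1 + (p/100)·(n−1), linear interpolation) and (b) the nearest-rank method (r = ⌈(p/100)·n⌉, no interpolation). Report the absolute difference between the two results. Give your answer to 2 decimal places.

Sorted: 8, 9, 20, 24, 30, 39, 49, 64, 69.
n = 9.
(a) r = 7.4; between ranks 7 (49) and 8 (64): 55.
(b) the nearest-rank method: rank 8 → 64.
|55 − 64| = 9.

9.00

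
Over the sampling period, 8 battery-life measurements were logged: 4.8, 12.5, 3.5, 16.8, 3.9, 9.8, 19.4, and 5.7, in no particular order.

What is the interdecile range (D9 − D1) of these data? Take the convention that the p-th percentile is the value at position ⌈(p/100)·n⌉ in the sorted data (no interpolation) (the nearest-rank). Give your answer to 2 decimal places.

Sorted: 3.5, 3.9, 4.8, 5.7, 9.8, 12.5, 16.8, 19.4.
n = 8.
P10: rank ⌈10/100·8⌉ = 1 → 3.5.
P90: rank ⌈90/100·8⌉ = 8 → 19.4.
Difference: 19.4 − 3.5 = 15.9.

15.90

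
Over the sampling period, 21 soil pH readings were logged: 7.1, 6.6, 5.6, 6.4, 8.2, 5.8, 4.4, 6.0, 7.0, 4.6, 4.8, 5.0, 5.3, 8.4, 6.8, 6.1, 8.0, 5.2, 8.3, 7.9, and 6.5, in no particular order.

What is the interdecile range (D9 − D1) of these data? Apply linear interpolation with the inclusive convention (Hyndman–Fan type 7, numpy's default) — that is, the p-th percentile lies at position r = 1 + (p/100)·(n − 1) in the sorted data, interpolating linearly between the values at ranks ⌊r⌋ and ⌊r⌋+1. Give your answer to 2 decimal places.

Sorted: 4.4, 4.6, 4.8, 5.0, 5.2, 5.3, 5.6, 5.8, 6.0, 6.1, 6.4, 6.5, 6.6, 6.8, 7.0, 7.1, 7.9, 8.0, 8.2, 8.3, 8.4.
n = 21.
P10: r = 3 (integer) → 4.8.
P90: r = 19 (integer) → 8.2.
Difference: 8.2 − 4.8 = 3.4.

3.40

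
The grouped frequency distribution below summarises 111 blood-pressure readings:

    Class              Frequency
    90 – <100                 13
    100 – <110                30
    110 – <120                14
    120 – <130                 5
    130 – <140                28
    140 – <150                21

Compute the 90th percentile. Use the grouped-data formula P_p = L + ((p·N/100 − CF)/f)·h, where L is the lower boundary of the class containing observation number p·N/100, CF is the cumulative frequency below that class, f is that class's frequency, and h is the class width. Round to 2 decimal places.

N = 111; target position k = 90/100 · 111 = 99.9.
Cumulative frequencies: 13, 43, 57, 62, 90, 111.
Observation 99.9 falls in the class 140 – <150.
L = 140, CF = 90, f = 21, h = 10.
P90 = 140 + ((99.9 − 90)/21)·10 = 140 + 4.71429 = 144.714.

144.71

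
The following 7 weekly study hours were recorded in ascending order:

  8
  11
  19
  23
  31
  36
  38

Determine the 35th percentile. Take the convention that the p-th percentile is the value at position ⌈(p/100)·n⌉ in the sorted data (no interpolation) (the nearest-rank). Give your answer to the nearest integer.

19

n = 7.
Position = ⌈35/100 · 7⌉ = ⌈2.45⌉ = 3.
The value at rank 3 is 19.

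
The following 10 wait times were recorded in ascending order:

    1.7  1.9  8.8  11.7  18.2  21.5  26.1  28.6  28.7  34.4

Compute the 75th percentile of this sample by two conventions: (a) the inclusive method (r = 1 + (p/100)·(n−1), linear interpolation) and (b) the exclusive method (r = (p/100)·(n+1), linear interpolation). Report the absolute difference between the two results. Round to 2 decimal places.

0.65

n = 10.
(a) r = 7.75; between ranks 7 (26.1) and 8 (28.6): 27.975.
(b) r = 8.25; between ranks 8 (28.6) and 9 (28.7): 28.625.
|27.975 − 28.625| = 0.65.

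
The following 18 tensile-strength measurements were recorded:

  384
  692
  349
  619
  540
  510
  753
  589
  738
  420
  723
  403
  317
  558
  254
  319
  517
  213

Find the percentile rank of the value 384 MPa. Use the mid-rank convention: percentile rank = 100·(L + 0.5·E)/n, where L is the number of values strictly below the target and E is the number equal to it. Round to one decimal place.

30.6

Sorted: 213, 254, 317, 319, 349, 384, 403, 420, 510, 517, 540, 558, 589, 619, 692, 723, 738, 753.
Count below 384: L = 5; count equal: E = 1; n = 18.
Percentile rank = 100·(5 + 0.5·1)/18 = 100·5.5/18 = 30.56.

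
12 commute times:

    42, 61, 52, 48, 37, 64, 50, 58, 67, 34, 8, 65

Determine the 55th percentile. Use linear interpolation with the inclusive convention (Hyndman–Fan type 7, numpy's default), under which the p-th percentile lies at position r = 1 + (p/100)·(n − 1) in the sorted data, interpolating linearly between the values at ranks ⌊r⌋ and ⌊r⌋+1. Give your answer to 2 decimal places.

Sorted: 8, 34, 37, 42, 48, 50, 52, 58, 61, 64, 65, 67.
n = 12.
r = 1 + (55/100)·(12 − 1) = 1 + 6.05 = 7.05.
Rank 7 is 52 and rank 8 is 58.
Interpolate: 52 + 0.05·(58 − 52) = 52 + 0.05·6 = 52.3.

52.30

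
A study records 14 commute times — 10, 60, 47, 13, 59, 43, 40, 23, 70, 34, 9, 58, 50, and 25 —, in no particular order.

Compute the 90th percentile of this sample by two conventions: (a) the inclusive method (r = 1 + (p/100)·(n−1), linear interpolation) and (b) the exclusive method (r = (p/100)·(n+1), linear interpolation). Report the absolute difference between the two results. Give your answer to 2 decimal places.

Sorted: 9, 10, 13, 23, 25, 34, 40, 43, 47, 50, 58, 59, 60, 70.
n = 14.
(a) r = 12.7; between ranks 12 (59) and 13 (60): 59.7.
(b) r = 13.5; between ranks 13 (60) and 14 (70): 65.
|59.7 − 65| = 5.3.

5.30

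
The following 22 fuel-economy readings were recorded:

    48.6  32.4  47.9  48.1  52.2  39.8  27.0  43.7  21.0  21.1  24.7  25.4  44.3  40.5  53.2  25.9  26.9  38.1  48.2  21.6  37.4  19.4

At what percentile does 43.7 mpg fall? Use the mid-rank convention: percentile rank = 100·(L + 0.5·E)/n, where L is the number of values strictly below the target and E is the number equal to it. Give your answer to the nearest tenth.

Sorted: 19.4, 21.0, 21.1, 21.6, 24.7, 25.4, 25.9, 26.9, 27.0, 32.4, 37.4, 38.1, 39.8, 40.5, 43.7, 44.3, 47.9, 48.1, 48.2, 48.6, 52.2, 53.2.
Count below 43.7: L = 14; count equal: E = 1; n = 22.
Percentile rank = 100·(14 + 0.5·1)/22 = 100·14.5/22 = 65.91.

65.9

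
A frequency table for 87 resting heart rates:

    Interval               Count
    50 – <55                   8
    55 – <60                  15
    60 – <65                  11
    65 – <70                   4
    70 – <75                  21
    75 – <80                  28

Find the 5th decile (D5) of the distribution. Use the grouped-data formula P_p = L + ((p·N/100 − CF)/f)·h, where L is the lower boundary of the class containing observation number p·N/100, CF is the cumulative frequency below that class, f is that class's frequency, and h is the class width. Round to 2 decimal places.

71.31

N = 87; target position k = 50/100 · 87 = 43.5.
Cumulative frequencies: 8, 23, 34, 38, 59, 87.
Observation 43.5 falls in the class 70 – <75.
L = 70, CF = 38, f = 21, h = 5.
P50 = 70 + ((43.5 − 38)/21)·5 = 70 + 1.30952 = 71.3095.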